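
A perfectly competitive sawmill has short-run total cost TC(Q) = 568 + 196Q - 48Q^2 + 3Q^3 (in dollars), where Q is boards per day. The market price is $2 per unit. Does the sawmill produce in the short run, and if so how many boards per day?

Strip out fixed cost: VC = 196Q - 48Q^2 + 3Q^3. Then AVC = 196 - 48Q + 3Q^2 and MC = 196 - 96Q + 9Q^2.
AVC is minimized where dAVC/dQ = -48 + 6Q = 0, at Q = 8; min AVC = 196 - 48·8 + 3·8^2 = $4.
Since P = $2 < min AVC = $4, price fails to cover variable cost at any output.
Shutting down limits the loss to fixed cost, $568.

Shut down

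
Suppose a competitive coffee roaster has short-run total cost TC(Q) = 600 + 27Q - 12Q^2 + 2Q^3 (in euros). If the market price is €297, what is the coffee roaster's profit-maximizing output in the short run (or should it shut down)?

Produce at Q = 9

From TC, MC = TC'(Q) = 27 - 24Q + 6Q^2 and AVC = VC/Q = 27 - 12Q + 2Q^2.
AVC is minimized where dAVC/dQ = -12 + 4Q = 0, at Q = 3; min AVC = 27 - 12·3 + 2·3^2 = €9.
Because €297 ≥ €9, revenue can cover variable cost; the firm operates.
Set P = MC: 297 = 27 - 24Q + 6Q^2 → -270 - 24Q + 6Q^2 = 0. The roots are Q = -5 and Q = 9; the profit-maximizing output is on the rising part of MC, so Q* = 9.
Check: AVC at Q = 9 is €81 ≤ P, so revenue covers variable cost.
Profit = P·Q − TC = 297·9 − 1329 = €1344.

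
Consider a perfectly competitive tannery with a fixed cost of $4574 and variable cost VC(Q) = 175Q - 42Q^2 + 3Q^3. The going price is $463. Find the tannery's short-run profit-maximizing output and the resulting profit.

AVC = 175 - 42Q + 3Q^2 has its minimum $28 at Q = 7; price $463 clears that bar, so the firm operates.
With MC = 175 - 84Q + 9Q^2, P = MC on the upward-sloping part at Q* = 12.
TR = 463·12 = 5556. TC = 4574 + 1236 = 5810. Profit = 5556 − 5810 = -$254.
Shutting down would mean losing the fixed cost of $4574, so operating at a loss of $254 is better by $4320.

Profit = -$254 at Q = 12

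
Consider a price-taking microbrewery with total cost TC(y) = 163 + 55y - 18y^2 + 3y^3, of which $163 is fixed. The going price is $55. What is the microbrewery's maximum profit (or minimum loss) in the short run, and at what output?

AVC = 55 - 18y + 3y^2 has its minimum $28 at y = 3; price $55 clears that bar, so the firm operates.
MC = 55 - 36y + 9y^2. Setting P = MC and taking the root on the rising branch gives y* = 4.
TR = 55·4 = 220. TC = 163 + 124 = 287. Profit = 220 − 287 = -$67.
That loss of $67 beats the $163 the firm would lose by shutting down; producing recovers $96 of fixed cost.

Profit = -$67 at y = 4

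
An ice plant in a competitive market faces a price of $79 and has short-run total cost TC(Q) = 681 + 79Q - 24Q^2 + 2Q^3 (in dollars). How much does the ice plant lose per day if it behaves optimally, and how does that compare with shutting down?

Profit = -$169 at Q = 8

AVC = 79 - 24Q + 2Q^2; min AVC = $7 at Q = 6. Since P = $79 ≥ min AVC, the firm produces.
MC = 79 - 48Q + 6Q^2. Setting P = MC and taking the root on the rising branch gives Q* = 8.
TR = 79·8 = 632. TC = 681 + 120 = 801. Profit = 632 − 801 = -$169.
By producing, the firm covers all variable cost plus $512 of fixed cost; shutting down would lose the full $681.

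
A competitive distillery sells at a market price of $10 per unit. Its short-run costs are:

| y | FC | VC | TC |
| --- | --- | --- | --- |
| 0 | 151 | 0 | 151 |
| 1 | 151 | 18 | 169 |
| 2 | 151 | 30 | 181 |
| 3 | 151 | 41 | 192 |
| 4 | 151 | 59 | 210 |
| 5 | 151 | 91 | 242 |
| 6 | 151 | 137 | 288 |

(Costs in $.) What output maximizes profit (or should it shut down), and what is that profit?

Profit at each row (π = 10y − TC): y=0: -151; y=1: -159; y=2: -161; y=3: -162; y=4: -170; y=5: -192; y=6: -228.
Profit is highest at y = 0. Equivalently, the lowest AVC in the table is 41/3 ≈ $13.67 at y = 3, and P = $10 falls below it — price never covers variable cost, so the firm shuts down and loses only its fixed cost.

y = 0 (shut down); profit = -$151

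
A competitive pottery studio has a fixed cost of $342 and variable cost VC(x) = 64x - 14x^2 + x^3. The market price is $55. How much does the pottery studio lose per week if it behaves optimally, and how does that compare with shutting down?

Profit = -$18 at x = 9

AVC = 64 - 14x + x^2 has its minimum $15 at x = 7; price $55 clears that bar, so the firm operates.
MC = 64 - 28x + 3x^2. Setting P = MC and taking the root on the rising branch gives x* = 9.
TR = 55·9 = 495. TC = 342 + 171 = 513. Profit = 495 − 513 = -$18.
By producing, the firm covers all variable cost plus $324 of fixed cost; shutting down would lose the full $342.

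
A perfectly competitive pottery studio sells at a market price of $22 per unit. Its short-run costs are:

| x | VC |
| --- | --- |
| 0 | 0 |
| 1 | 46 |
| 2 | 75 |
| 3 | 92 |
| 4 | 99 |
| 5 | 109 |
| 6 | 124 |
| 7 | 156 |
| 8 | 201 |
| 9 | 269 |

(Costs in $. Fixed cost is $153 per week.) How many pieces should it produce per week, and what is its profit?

Tabulate TR − TC: x=0: -153; x=1: -177; x=2: -184; x=3: -179; x=4: -164; x=5: -152; x=6: -145; x=7: -155; x=8: -178; x=9: -224.
Profit is maximized at x = 6. AVC there is 124/6 = $20.67 ≤ P, so producing beats shutting down (which would give -$153).

x = 6; profit = -$145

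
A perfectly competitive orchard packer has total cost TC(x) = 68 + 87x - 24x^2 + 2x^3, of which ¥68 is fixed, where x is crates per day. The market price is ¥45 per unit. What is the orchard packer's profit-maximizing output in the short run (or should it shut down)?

Variable cost is VC = 87x - 24x^2 + 2x^3, so AVC = VC/x = 87 - 24x + 2x^2 and MC = dTC/dx = 87 - 48x + 6x^2.
AVC is minimized where dAVC/dx = -24 + 4x = 0, at x = 6; min AVC = 87 - 24·6 + 2·6^2 = ¥15.
P = ¥45 exceeds min AVC = ¥15, so the firm stays open.
Set P = MC: 45 = 87 - 48x + 6x^2 → 42 - 48x + 6x^2 = 0. The roots are x = 1 and x = 7; the profit-maximizing output is on the rising part of MC, so x* = 7.
Check: AVC at x = 7 is ¥17 ≤ P, so revenue covers variable cost.
Profit = P·x − TC = 45·7 − 187 = ¥128.

Produce at x = 7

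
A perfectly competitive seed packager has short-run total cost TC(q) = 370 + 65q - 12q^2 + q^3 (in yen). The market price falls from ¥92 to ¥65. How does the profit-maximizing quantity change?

MC = 65 - 24q + 3q^2; the shutdown threshold is min AVC = ¥29 (at q = 6).
With P = ¥92 above the shutdown price, P = MC gives q = 9.
At P = ¥65 ≥ min AVC, set P = MC: q = 8. The firm stays open but cuts output.

Output falls from 9 to 8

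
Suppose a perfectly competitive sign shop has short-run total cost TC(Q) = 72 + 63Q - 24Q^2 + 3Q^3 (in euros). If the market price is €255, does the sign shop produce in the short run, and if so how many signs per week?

From TC, MC = TC'(Q) = 63 - 48Q + 9Q^2 and AVC = VC/Q = 63 - 24Q + 3Q^2.
The AVC parabola has its vertex at Q = 24/6 = 4, where AVC = 63 - 24·4 + 3·4^2 = €15.
Because €255 ≥ €15, revenue can cover variable cost; the firm operates.
Solving P = MC: -192 - 48Q + 9Q^2 = 0 ⇒ Q = -8/3 or 8. On the upward-sloping branch, Q* = 8.
Check: AVC at Q = 8 is €63 ≤ P, so revenue covers variable cost.
Profit = P·Q − TC = 255·8 − 576 = €1464.

Produce at Q = 8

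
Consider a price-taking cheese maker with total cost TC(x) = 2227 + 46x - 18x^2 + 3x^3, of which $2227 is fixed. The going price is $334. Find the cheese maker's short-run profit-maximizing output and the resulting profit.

AVC = 46 - 18x + 3x^2 has its minimum $19 at x = 3; price $334 clears that bar, so the firm operates.
With MC = 46 - 36x + 9x^2, P = MC on the upward-sloping part at x* = 8.
TR = 334·8 = 2672. TC = 2227 + 752 = 2979. Profit = 2672 − 2979 = -$307.
By producing, the firm covers all variable cost plus $1920 of fixed cost; shutting down would lose the full $2227.

Profit = -$307 at x = 8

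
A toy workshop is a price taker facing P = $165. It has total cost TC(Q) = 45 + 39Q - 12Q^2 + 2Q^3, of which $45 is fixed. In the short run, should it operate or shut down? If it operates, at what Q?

Variable cost is VC = 39Q - 12Q^2 + 2Q^3, so AVC = VC/Q = 39 - 12Q + 2Q^2 and MC = dTC/dQ = 39 - 24Q + 6Q^2.
AVC hits its minimum where MC = AVC, at Q = 3, giving min AVC = 39 - 12·3 + 2·3^2 = $21.
P = $165 exceeds min AVC = $21, so the firm stays open.
P = MC gives -126 - 24Q + 6Q^2 = 0, with roots -3 and 7. Take the larger (rising MC): Q* = 7.
Check: AVC at Q = 7 is $53 ≤ P, so revenue covers variable cost.
Profit = P·Q − TC = 165·7 − 416 = $739.

Produce at Q = 7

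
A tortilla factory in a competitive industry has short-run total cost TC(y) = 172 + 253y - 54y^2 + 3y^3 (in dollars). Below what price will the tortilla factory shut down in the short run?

$10 per unit

The shutdown price is the minimum of AVC. VC = 253y - 54y^2 + 3y^3, so AVC = 253 - 54y + 3y^2.
At the minimum of AVC, MC = AVC. MC = 253 - 108y + 9y^2; setting MC = AVC gives 6y^2 - 54y = 0, so y = 9. min AVC = 10.
For P < $10 the firm produces nothing.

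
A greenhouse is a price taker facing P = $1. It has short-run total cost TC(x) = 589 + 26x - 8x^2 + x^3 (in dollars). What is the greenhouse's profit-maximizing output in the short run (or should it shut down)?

Shut down

From TC, MC = TC'(x) = 26 - 16x + 3x^2 and AVC = VC/x = 26 - 8x + x^2.
The AVC parabola has its vertex at x = 8/2 = 4, where AVC = 26 - 8·4 + 4^2 = $10.
Since P = $1 < min AVC = $10, price fails to cover variable cost at any output.
Shutting down limits the loss to fixed cost, $589.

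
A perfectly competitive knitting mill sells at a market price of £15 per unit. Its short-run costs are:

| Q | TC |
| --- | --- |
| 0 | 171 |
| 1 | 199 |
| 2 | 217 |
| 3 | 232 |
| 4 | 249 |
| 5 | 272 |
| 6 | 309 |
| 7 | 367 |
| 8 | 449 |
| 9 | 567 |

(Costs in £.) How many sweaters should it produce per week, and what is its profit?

Tabulate TR − TC: Q=0: -171; Q=1: -184; Q=2: -187; Q=3: -187; Q=4: -189; Q=5: -197; Q=6: -219; Q=7: -262; Q=8: -329; Q=9: -432.
Profit is highest at Q = 0. Equivalently, the lowest AVC in the table is 78/4 ≈ £19.50 at Q = 4, and P = £15 falls below it — price never covers variable cost, so the firm shuts down and loses only its fixed cost.

Q = 0 (shut down); profit = -£171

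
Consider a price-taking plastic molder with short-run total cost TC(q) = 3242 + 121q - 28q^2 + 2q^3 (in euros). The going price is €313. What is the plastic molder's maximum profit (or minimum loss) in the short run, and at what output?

Profit = -€362 at q = 12

AVC = 121 - 28q + 2q^2; min AVC = €23 at q = 7. Since P = €313 ≥ min AVC, the firm produces.
MC = 121 - 56q + 6q^2. Setting P = MC and taking the root on the rising branch gives q* = 12.
TR = 313·12 = 3756. TC = 3242 + 876 = 4118. Profit = 3756 − 4118 = -€362.
By producing, the firm covers all variable cost plus €2880 of fixed cost; shutting down would lose the full €3242.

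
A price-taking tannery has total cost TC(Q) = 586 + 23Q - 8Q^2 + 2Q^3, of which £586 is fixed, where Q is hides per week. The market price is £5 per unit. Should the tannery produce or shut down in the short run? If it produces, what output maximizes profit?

Shut down

Strip out fixed cost: VC = 23Q - 8Q^2 + 2Q^3. Then AVC = 23 - 8Q + 2Q^2 and MC = 23 - 16Q + 6Q^2.
AVC hits its minimum where MC = AVC, at Q = 2, giving min AVC = 23 - 8·2 + 2·2^2 = £15.
Since P = £5 < min AVC = £15, price fails to cover variable cost at any output.
The firm minimizes its loss by shutting down and losing only its fixed cost of £586.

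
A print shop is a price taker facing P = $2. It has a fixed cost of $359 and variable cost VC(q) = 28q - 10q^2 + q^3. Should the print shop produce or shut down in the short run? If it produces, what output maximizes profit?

Variable cost is VC = 28q - 10q^2 + q^3, so AVC = VC/q = 28 - 10q + q^2 and MC = dTC/dq = 28 - 20q + 3q^2.
AVC hits its minimum where MC = AVC, at q = 5, giving min AVC = 28 - 10·5 + 5^2 = $3.
P = $2 lies below min AVC = $3; no output level covers variable cost.
The firm minimizes its loss by shutting down and losing only its fixed cost of $359.

Shut down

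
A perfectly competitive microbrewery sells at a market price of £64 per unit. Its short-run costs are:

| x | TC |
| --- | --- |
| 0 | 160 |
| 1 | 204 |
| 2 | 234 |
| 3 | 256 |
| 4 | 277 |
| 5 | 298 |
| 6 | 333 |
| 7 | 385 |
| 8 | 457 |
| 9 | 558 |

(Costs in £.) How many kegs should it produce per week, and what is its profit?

x = 7; profit = £63

Profit at each row (π = 64x − TC): x=0: -160; x=1: -140; x=2: -106; x=3: -64; x=4: -21; x=5: 22; x=6: 51; x=7: 63; x=8: 55; x=9: 18.
Profit is maximized at x = 7. AVC there is 225/7 = £32.14 ≤ P, so producing beats shutting down (which would give -£160).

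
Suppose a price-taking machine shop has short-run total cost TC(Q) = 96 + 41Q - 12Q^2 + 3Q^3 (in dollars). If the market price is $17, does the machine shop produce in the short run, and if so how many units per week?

Shut down

Strip out fixed cost: VC = 41Q - 12Q^2 + 3Q^3. Then AVC = 41 - 12Q + 3Q^2 and MC = 41 - 24Q + 9Q^2.
The AVC parabola has its vertex at Q = 12/6 = 2, where AVC = 41 - 12·2 + 3·2^2 = $29.
With P < min AVC ($17 < $29), every unit sold adds to the loss.
Best response: produce nothing and absorb the $96 fixed cost.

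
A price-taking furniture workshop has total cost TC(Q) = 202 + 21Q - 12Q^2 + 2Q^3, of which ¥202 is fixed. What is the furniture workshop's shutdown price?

¥3 per unit

Short-run supply begins at min AVC. From VC = 21Q - 12Q^2 + 2Q^3, AVC = 21 - 12Q + 2Q^2.
At the minimum of AVC, MC = AVC. MC = 21 - 24Q + 6Q^2; setting MC = AVC gives 4Q^2 - 12Q = 0, so Q = 3. min AVC = 3.
The firm shuts down for any P below ¥3.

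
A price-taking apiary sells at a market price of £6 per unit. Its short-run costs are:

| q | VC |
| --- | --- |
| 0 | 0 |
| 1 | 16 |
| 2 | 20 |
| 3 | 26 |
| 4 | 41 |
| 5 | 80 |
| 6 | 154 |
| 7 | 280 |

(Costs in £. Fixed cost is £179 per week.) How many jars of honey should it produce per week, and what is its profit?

Profit at each row (π = 6q − TC): q=0: -179; q=1: -189; q=2: -187; q=3: -187; q=4: -196; q=5: -229; q=6: -297; q=7: -417.
Profit is highest at q = 0. Equivalently, the lowest AVC in the table is 26/3 ≈ £8.67 at q = 3, and P = £6 falls below it — price never covers variable cost, so the firm shuts down and loses only its fixed cost.

q = 0 (shut down); profit = -£179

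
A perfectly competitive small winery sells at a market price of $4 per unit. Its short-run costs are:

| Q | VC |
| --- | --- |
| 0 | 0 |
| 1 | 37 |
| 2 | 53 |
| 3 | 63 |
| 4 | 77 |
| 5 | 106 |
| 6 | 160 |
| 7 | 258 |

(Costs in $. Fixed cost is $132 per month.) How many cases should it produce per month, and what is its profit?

Q = 0 (shut down); profit = -$132

Compute π = P·Q − TC at each output: Q=0: -132; Q=1: -165; Q=2: -177; Q=3: -183; Q=4: -193; Q=5: -218; Q=6: -268; Q=7: -362.
Profit is highest at Q = 0. Equivalently, the lowest AVC in the table is 77/4 ≈ $19.25 at Q = 4, and P = $4 falls below it — price never covers variable cost, so the firm shuts down and loses only its fixed cost.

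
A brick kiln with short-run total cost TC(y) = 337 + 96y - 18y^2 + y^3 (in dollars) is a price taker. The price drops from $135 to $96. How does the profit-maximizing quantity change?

AVC = 96 - 18y + y^2, minimized at y = 9 where min AVC = $15. MC = 96 - 36y + 3y^2.
With P = $135 above the shutdown price, P = MC gives y = 13.
At P = $96 ≥ min AVC, set P = MC: y = 12. The firm stays open but cuts output.

Output falls from 13 to 12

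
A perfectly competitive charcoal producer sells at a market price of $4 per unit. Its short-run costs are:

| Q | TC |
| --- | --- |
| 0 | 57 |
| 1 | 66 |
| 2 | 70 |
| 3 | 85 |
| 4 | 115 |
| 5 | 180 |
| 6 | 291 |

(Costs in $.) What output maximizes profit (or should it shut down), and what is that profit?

Profit at each row (π = 4Q − TC): Q=0: -57; Q=1: -62; Q=2: -62; Q=3: -73; Q=4: -99; Q=5: -160; Q=6: -267.
Profit is highest at Q = 0. Equivalently, the lowest AVC in the table is 13/2 ≈ $6.50 at Q = 2, and P = $4 falls below it — price never covers variable cost, so the firm shuts down and loses only its fixed cost.

Q = 0 (shut down); profit = -$57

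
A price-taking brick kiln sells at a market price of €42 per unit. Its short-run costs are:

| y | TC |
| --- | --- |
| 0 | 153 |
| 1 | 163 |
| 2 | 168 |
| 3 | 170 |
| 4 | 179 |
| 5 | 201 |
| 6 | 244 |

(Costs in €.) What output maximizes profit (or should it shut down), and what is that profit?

Tabulate TR − TC: y=0: -153; y=1: -121; y=2: -84; y=3: -44; y=4: -11; y=5: 9; y=6: 8.
Profit is maximized at y = 5. AVC there is 48/5 = €9.60 ≤ P, so producing beats shutting down (which would give -€153).

y = 5; profit = €9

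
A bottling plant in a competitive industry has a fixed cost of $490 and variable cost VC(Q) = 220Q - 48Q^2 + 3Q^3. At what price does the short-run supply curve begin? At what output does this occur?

$28 per unit, at Q = 8

The shutdown price is the minimum of AVC. VC = 220Q - 48Q^2 + 3Q^3, so AVC = 220 - 48Q + 3Q^2.
At the minimum of AVC, MC = AVC. MC = 220 - 96Q + 9Q^2; setting MC = AVC gives 6Q^2 - 48Q = 0, so Q = 8. min AVC = 28.
The firm shuts down for any P below $28.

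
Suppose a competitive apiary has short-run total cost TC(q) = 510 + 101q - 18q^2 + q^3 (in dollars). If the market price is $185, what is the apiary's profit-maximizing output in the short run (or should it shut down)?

Produce at q = 14

Variable cost is VC = 101q - 18q^2 + q^3, so AVC = VC/q = 101 - 18q + q^2 and MC = dTC/dq = 101 - 36q + 3q^2.
AVC hits its minimum where MC = AVC, at q = 9, giving min AVC = 101 - 18·9 + 9^2 = $20.
Since P = $185 ≥ min AVC = $20, price covers variable cost and the firm should produce.
Set P = MC: 185 = 101 - 36q + 3q^2 → -84 - 36q + 3q^2 = 0. The roots are q = -2 and q = 14; the profit-maximizing output is on the rising part of MC, so q* = 14.
Check: AVC at q = 14 is $45 ≤ P, so revenue covers variable cost.
Profit = P·q − TC = 185·14 − 1140 = $1450.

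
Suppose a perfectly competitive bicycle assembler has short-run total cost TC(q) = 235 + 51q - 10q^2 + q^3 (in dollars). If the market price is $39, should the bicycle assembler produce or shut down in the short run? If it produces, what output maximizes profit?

Produce at q = 6

Variable cost is VC = 51q - 10q^2 + q^3, so AVC = VC/q = 51 - 10q + q^2 and MC = dTC/dq = 51 - 20q + 3q^2.
AVC is minimized where dAVC/dq = -10 + 2q = 0, at q = 5; min AVC = 51 - 10·5 + 5^2 = $26.
P = $39 exceeds min AVC = $26, so the firm stays open.
Set P = MC: 39 = 51 - 20q + 3q^2 → 12 - 20q + 3q^2 = 0. The roots are q = 2/3 and q = 6; the profit-maximizing output is on the rising part of MC, so q* = 6.
Check: AVC at q = 6 is $27 ≤ P, so revenue covers variable cost.
Profit = P·q − TC = 39·6 − 397 = -$163, a loss, but smaller than the $235 fixed cost the firm would lose by shutting down.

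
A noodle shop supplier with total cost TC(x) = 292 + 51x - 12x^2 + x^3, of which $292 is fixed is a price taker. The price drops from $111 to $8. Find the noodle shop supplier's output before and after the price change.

Output falls from 10 to 0 (the firm shuts down)

AVC = 51 - 12x + x^2, minimized at x = 6 where min AVC = $15. MC = 51 - 24x + 3x^2.
At P = $111 ≥ min AVC, set P = MC on the rising branch: x = 10.
At P = $8 < min AVC = $15, price no longer covers variable cost at any output, so the firm shuts down: x = 0.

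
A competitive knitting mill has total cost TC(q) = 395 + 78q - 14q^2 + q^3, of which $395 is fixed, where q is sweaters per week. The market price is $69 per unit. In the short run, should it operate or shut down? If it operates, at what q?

Produce at q = 9

From TC, MC = TC'(q) = 78 - 28q + 3q^2 and AVC = VC/q = 78 - 14q + q^2.
AVC is minimized where dAVC/dq = -14 + 2q = 0, at q = 7; min AVC = 78 - 14·7 + 7^2 = $29.
Since P = $69 ≥ min AVC = $29, price covers variable cost and the firm should produce.
Solving P = MC: 9 - 28q + 3q^2 = 0 ⇒ q = 1/3 or 9. On the upward-sloping branch, q* = 9.
Check: AVC at q = 9 is $33 ≤ P, so revenue covers variable cost.
Profit = P·q − TC = 69·9 − 692 = -$71, a loss, but smaller than the $395 fixed cost the firm would lose by shutting down.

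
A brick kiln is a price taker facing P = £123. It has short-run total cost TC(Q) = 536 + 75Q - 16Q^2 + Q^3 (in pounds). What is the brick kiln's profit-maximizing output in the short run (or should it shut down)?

Produce at Q = 12

Strip out fixed cost: VC = 75Q - 16Q^2 + Q^3. Then AVC = 75 - 16Q + Q^2 and MC = 75 - 32Q + 3Q^2.
The AVC parabola has its vertex at Q = 16/2 = 8, where AVC = 75 - 16·8 + 8^2 = £11.
Because £123 ≥ £11, revenue can cover variable cost; the firm operates.
P = MC gives -48 - 32Q + 3Q^2 = 0, with roots -4/3 and 12. Take the larger (rising MC): Q* = 12.
Check: AVC at Q = 12 is £27 ≤ P, so revenue covers variable cost.
Profit = P·Q − TC = 123·12 − 860 = £616.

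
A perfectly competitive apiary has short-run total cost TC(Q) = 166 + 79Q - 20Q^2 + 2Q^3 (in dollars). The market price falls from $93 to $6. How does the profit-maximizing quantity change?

AVC = 79 - 20Q + 2Q^2, minimized at Q = 5 where min AVC = $29. MC = 79 - 40Q + 6Q^2.
With P = $93 above the shutdown price, P = MC gives Q = 7.
At P = $6 < min AVC = $29, price no longer covers variable cost at any output, so the firm shuts down: Q = 0.

Output falls from 7 to 0 (the firm shuts down)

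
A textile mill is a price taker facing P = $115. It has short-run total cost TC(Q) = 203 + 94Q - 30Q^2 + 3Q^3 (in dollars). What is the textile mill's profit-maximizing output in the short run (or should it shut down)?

Variable cost is VC = 94Q - 30Q^2 + 3Q^3, so AVC = VC/Q = 94 - 30Q + 3Q^2 and MC = dTC/dQ = 94 - 60Q + 9Q^2.
The AVC parabola has its vertex at Q = 30/6 = 5, where AVC = 94 - 30·5 + 3·5^2 = $19.
Since P = $115 ≥ min AVC = $19, price covers variable cost and the firm should produce.
Set P = MC: 115 = 94 - 60Q + 9Q^2 → -21 - 60Q + 9Q^2 = 0. The roots are Q = -1/3 and Q = 7; the profit-maximizing output is on the rising part of MC, so Q* = 7.
Check: AVC at Q = 7 is $31 ≤ P, so revenue covers variable cost.
Profit = P·Q − TC = 115·7 − 420 = $385.

Produce at Q = 7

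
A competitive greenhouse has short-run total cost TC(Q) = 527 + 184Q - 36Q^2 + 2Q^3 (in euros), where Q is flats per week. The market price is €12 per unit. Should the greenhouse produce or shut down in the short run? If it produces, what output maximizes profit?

Strip out fixed cost: VC = 184Q - 36Q^2 + 2Q^3. Then AVC = 184 - 36Q + 2Q^2 and MC = 184 - 72Q + 6Q^2.
The AVC parabola has its vertex at Q = 36/4 = 9, where AVC = 184 - 36·9 + 2·9^2 = €22.
P = €12 lies below min AVC = €22; no output level covers variable cost.
The firm minimizes its loss by shutting down and losing only its fixed cost of €527.

Shut down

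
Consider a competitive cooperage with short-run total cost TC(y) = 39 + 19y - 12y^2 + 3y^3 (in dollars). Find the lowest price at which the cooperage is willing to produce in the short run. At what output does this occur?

$7 per unit, at y = 2

The firm shuts down when price falls below the minimum of average variable cost. AVC = VC/y = 19 - 12y + 3y^2.
dAVC/dy = -12 + 6y = 0 gives y = 2. min AVC = 19 - 12·2 + 3·2^2 = 7.
The firm shuts down for any P below $7.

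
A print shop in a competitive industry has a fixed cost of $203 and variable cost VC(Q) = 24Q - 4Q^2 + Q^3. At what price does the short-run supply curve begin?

$20 per unit

The shutdown price is the minimum of AVC. VC = 24Q - 4Q^2 + Q^3, so AVC = 24 - 4Q + Q^2.
At the minimum of AVC, MC = AVC. MC = 24 - 8Q + 3Q^2; setting MC = AVC gives 2Q^2 - 4Q = 0, so Q = 2. min AVC = 20.
The firm shuts down for any P below $20.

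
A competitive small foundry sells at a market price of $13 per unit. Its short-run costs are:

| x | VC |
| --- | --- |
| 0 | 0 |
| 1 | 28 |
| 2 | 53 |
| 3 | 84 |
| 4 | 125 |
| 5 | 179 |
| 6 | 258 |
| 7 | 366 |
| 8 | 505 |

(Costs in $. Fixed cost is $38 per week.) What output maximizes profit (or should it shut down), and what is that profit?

Compute π = P·x − TC at each output: x=0: -38; x=1: -53; x=2: -65; x=3: -83; x=4: -111; x=5: -152; x=6: -218; x=7: -313; x=8: -439.
Profit is highest at x = 0. Equivalently, the lowest AVC in the table is 53/2 ≈ $26.50 at x = 2, and P = $13 falls below it — price never covers variable cost, so the firm shuts down and loses only its fixed cost.

x = 0 (shut down); profit = -$38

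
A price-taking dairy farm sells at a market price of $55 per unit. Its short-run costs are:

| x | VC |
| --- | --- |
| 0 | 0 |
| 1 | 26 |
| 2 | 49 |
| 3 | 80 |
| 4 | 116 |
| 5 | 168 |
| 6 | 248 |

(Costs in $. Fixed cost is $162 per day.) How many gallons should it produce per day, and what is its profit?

Compute π = P·x − TC at each output: x=0: -162; x=1: -133; x=2: -101; x=3: -77; x=4: -58; x=5: -55; x=6: -80.
Profit is maximized at x = 5. AVC there is 168/5 = $33.60 ≤ P, so producing beats shutting down (which would give -$162).

x = 5; profit = -$55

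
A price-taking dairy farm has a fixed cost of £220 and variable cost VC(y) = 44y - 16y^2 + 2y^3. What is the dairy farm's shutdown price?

£12 per unit

Short-run supply begins at min AVC. From VC = 44y - 16y^2 + 2y^3, AVC = 44 - 16y + 2y^2.
dAVC/dy = -16 + 4y = 0 gives y = 4. min AVC = 44 - 16·4 + 2·4^2 = 12.
The firm shuts down for any P below £12.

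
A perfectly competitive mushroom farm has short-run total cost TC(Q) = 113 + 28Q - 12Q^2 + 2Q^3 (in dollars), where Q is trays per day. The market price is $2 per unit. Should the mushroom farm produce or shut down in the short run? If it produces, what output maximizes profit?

From TC, MC = TC'(Q) = 28 - 24Q + 6Q^2 and AVC = VC/Q = 28 - 12Q + 2Q^2.
The AVC parabola has its vertex at Q = 12/4 = 3, where AVC = 28 - 12·3 + 2·3^2 = $10.
P = $2 lies below min AVC = $10; no output level covers variable cost.
Best response: produce nothing and absorb the $113 fixed cost.

Shut down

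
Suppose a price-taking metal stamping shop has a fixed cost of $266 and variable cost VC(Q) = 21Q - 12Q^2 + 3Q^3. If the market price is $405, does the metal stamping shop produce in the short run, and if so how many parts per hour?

Produce at Q = 8

Variable cost is VC = 21Q - 12Q^2 + 3Q^3, so AVC = VC/Q = 21 - 12Q + 3Q^2 and MC = dTC/dQ = 21 - 24Q + 9Q^2.
AVC is minimized where dAVC/dQ = -12 + 6Q = 0, at Q = 2; min AVC = 21 - 12·2 + 3·2^2 = $9.
Since P = $405 ≥ min AVC = $9, price covers variable cost and the firm should produce.
Solving P = MC: -384 - 24Q + 9Q^2 = 0 ⇒ Q = -16/3 or 8. On the upward-sloping branch, Q* = 8.
Check: AVC at Q = 8 is $117 ≤ P, so revenue covers variable cost.
Profit = P·Q − TC = 405·8 − 1202 = $2038.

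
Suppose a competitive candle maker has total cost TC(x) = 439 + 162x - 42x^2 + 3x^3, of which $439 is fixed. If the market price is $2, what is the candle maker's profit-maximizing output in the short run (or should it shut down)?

Shut down

Variable cost is VC = 162x - 42x^2 + 3x^3, so AVC = VC/x = 162 - 42x + 3x^2 and MC = dTC/dx = 162 - 84x + 9x^2.
AVC is minimized where dAVC/dx = -42 + 6x = 0, at x = 7; min AVC = 162 - 42·7 + 3·7^2 = $15.
P = $2 lies below min AVC = $15; no output level covers variable cost.
The firm minimizes its loss by shutting down and losing only its fixed cost of $439.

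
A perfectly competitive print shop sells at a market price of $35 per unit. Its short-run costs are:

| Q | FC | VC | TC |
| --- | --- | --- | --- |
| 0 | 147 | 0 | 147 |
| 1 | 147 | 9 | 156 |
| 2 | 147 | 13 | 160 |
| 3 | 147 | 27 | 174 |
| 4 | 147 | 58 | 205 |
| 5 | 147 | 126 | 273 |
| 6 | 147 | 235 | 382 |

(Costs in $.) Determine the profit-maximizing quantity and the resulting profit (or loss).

Tabulate TR − TC: Q=0: -147; Q=1: -121; Q=2: -90; Q=3: -69; Q=4: -65; Q=5: -98; Q=6: -172.
Profit is maximized at Q = 4. AVC there is 58/4 = $14.50 ≤ P, so producing beats shutting down (which would give -$147).

Q = 4; profit = -$65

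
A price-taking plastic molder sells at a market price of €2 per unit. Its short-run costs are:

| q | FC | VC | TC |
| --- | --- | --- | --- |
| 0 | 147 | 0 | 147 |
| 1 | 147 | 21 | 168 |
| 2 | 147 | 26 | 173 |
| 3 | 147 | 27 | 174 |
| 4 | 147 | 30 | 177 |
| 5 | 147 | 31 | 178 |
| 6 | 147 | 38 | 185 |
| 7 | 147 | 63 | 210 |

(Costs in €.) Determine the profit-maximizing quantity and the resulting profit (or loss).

q = 0 (shut down); profit = -€147

Compute π = P·q − TC at each output: q=0: -147; q=1: -166; q=2: -169; q=3: -168; q=4: -169; q=5: -168; q=6: -173; q=7: -196.
Profit is highest at q = 0. Equivalently, the lowest AVC in the table is 31/5 ≈ €6.20 at q = 5, and P = €2 falls below it — price never covers variable cost, so the firm shuts down and loses only its fixed cost.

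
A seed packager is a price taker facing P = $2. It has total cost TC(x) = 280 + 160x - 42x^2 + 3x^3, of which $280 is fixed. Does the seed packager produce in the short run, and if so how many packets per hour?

Strip out fixed cost: VC = 160x - 42x^2 + 3x^3. Then AVC = 160 - 42x + 3x^2 and MC = 160 - 84x + 9x^2.
The AVC parabola has its vertex at x = 42/6 = 7, where AVC = 160 - 42·7 + 3·7^2 = $13.
With P < min AVC ($2 < $13), every unit sold adds to the loss.
Shutting down limits the loss to fixed cost, $280.

Shut down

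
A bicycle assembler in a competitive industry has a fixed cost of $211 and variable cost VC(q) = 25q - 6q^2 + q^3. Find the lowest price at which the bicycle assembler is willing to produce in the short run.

The shutdown price is the minimum of AVC. VC = 25q - 6q^2 + q^3, so AVC = 25 - 6q + q^2.
At the minimum of AVC, MC = AVC. MC = 25 - 12q + 3q^2; setting MC = AVC gives 2q^2 - 6q = 0, so q = 3. min AVC = 16.
The firm shuts down for any P below $16.

$16 per unit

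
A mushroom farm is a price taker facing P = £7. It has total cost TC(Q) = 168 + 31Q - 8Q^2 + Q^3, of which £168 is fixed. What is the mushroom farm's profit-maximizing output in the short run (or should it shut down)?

Strip out fixed cost: VC = 31Q - 8Q^2 + Q^3. Then AVC = 31 - 8Q + Q^2 and MC = 31 - 16Q + 3Q^2.
The AVC parabola has its vertex at Q = 8/2 = 4, where AVC = 31 - 8·4 + 4^2 = £15.
Since P = £7 < min AVC = £15, price fails to cover variable cost at any output.
Best response: produce nothing and absorb the £168 fixed cost.

Shut down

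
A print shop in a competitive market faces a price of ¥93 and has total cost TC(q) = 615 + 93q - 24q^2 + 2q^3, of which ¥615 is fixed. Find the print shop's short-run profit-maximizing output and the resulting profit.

Profit = -¥103 at q = 8

AVC = 93 - 24q + 2q^2 has its minimum ¥21 at q = 6; price ¥93 clears that bar, so the firm operates.
With MC = 93 - 48q + 6q^2, P = MC on the upward-sloping part at q* = 8.
TR = 93·8 = 744. TC = 615 + 232 = 847. Profit = 744 − 847 = -¥103.
Shutting down would mean losing the fixed cost of ¥615, so operating at a loss of ¥103 is better by ¥512.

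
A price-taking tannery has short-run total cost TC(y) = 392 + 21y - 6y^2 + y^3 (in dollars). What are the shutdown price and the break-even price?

Shutdown price = $12; break-even price = $84

Shutdown price = min AVC. AVC = 21 - 6y + y^2, with vertex at y = 3 and minimum $12.
ATC = 392/y + 21 - 6y + y^2. Setting dATC/dy = −392/y^2 − 6 + 2y = 0 gives y = 7 (since 2·7^3 − 6·7^2 = 392).
min ATC = 392/7 + 21 − 6·7 + 7^2 = $84. That is the break-even price.
Between these two prices the firm operates at a loss; above $84 it earns a profit.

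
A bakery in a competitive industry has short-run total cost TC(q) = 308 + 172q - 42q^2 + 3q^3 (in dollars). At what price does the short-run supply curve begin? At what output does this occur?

$25 per unit, at q = 7

The shutdown price is the minimum of AVC. VC = 172q - 42q^2 + 3q^3, so AVC = 172 - 42q + 3q^2.
At the minimum of AVC, MC = AVC. MC = 172 - 84q + 9q^2; setting MC = AVC gives 6q^2 - 42q = 0, so q = 7. min AVC = 25.
For P < $25 the firm produces nothing.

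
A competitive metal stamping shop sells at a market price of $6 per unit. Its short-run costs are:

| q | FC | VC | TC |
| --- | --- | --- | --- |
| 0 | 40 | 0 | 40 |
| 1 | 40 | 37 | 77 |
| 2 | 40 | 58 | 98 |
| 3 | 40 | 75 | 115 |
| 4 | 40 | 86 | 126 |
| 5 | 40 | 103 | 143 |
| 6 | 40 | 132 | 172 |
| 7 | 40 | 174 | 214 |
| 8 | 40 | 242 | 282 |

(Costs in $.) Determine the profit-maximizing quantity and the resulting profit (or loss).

q = 0 (shut down); profit = -$40

Compute π = P·q − TC at each output: q=0: -40; q=1: -71; q=2: -86; q=3: -97; q=4: -102; q=5: -113; q=6: -136; q=7: -172; q=8: -234.
Profit is highest at q = 0. Equivalently, the lowest AVC in the table is 103/5 ≈ $20.60 at q = 5, and P = $6 falls below it — price never covers variable cost, so the firm shuts down and loses only its fixed cost.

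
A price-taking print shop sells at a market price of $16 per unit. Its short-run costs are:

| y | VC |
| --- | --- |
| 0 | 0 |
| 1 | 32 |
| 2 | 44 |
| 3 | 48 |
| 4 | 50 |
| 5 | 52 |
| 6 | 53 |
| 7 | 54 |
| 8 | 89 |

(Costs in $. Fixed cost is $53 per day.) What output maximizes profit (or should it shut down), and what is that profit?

y = 7; profit = $5

Profit at each row (π = 16y − TC): y=0: -53; y=1: -69; y=2: -65; y=3: -53; y=4: -39; y=5: -25; y=6: -10; y=7: 5; y=8: -14.
Profit is maximized at y = 7. AVC there is 54/7 = $7.71 ≤ P, so producing beats shutting down (which would give -$53).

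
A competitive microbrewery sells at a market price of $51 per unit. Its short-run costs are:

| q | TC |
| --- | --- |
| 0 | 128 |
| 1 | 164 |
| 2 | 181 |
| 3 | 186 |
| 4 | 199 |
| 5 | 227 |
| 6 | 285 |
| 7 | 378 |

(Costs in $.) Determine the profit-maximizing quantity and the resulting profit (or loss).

Tabulate TR − TC: q=0: -128; q=1: -113; q=2: -79; q=3: -33; q=4: 5; q=5: 28; q=6: 21; q=7: -21.
Profit is maximized at q = 5. AVC there is 99/5 = $19.80 ≤ P, so producing beats shutting down (which would give -$128).

q = 5; profit = $28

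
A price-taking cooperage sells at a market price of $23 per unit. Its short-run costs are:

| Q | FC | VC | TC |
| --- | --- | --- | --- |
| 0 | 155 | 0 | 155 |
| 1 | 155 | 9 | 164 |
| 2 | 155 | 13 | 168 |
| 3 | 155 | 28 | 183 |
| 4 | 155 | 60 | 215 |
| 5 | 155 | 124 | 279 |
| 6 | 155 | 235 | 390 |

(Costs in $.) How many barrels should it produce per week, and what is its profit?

Compute π = P·Q − TC at each output: Q=0: -155; Q=1: -141; Q=2: -122; Q=3: -114; Q=4: -123; Q=5: -164; Q=6: -252.
Profit is maximized at Q = 3. AVC there is 28/3 = $9.33 ≤ P, so producing beats shutting down (which would give -$155).

Q = 3; profit = -$114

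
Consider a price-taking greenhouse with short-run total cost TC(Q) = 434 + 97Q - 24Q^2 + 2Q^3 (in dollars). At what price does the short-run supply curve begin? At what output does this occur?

The firm shuts down when price falls below the minimum of average variable cost. AVC = VC/Q = 97 - 24Q + 2Q^2.
At the minimum of AVC, MC = AVC. MC = 97 - 48Q + 6Q^2; setting MC = AVC gives 4Q^2 - 24Q = 0, so Q = 6. min AVC = 25.
So the shutdown price is $25.

$25 per unit, at Q = 6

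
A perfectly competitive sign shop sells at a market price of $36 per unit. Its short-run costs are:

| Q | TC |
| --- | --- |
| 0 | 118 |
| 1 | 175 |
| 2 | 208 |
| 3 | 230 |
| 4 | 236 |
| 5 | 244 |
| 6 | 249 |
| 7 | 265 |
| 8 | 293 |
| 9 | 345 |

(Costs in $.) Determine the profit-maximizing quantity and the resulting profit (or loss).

Q = 8; profit = -$5

Tabulate TR − TC: Q=0: -118; Q=1: -139; Q=2: -136; Q=3: -122; Q=4: -92; Q=5: -64; Q=6: -33; Q=7: -13; Q=8: -5; Q=9: -21.
Profit is maximized at Q = 8. AVC there is 175/8 = $21.88 ≤ P, so producing beats shutting down (which would give -$118).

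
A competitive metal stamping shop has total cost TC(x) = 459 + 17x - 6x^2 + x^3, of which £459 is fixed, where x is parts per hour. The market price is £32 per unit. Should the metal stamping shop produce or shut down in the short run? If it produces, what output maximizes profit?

Produce at x = 5

From TC, MC = TC'(x) = 17 - 12x + 3x^2 and AVC = VC/x = 17 - 6x + x^2.
AVC is minimized where dAVC/dx = -6 + 2x = 0, at x = 3; min AVC = 17 - 6·3 + 3^2 = £8.
Since P = £32 ≥ min AVC = £8, price covers variable cost and the firm should produce.
P = MC gives -15 - 12x + 3x^2 = 0, with roots -1 and 5. Take the larger (rising MC): x* = 5.
Check: AVC at x = 5 is £12 ≤ P, so revenue covers variable cost.
Profit = P·x − TC = 32·5 − 519 = -£359, a loss, but smaller than the £459 fixed cost the firm would lose by shutting down.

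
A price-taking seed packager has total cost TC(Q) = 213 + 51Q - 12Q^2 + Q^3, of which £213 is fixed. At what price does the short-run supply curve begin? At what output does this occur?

Short-run supply begins at min AVC. From VC = 51Q - 12Q^2 + Q^3, AVC = 51 - 12Q + Q^2.
At the minimum of AVC, MC = AVC. MC = 51 - 24Q + 3Q^2; setting MC = AVC gives 2Q^2 - 12Q = 0, so Q = 6. min AVC = 15.
For P < £15 the firm produces nothing.

£15 per unit, at Q = 6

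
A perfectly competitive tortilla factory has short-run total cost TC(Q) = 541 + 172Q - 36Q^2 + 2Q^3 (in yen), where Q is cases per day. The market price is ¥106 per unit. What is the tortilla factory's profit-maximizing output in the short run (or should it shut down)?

Produce at Q = 11

Strip out fixed cost: VC = 172Q - 36Q^2 + 2Q^3. Then AVC = 172 - 36Q + 2Q^2 and MC = 172 - 72Q + 6Q^2.
AVC hits its minimum where MC = AVC, at Q = 9, giving min AVC = 172 - 36·9 + 2·9^2 = ¥10.
Since P = ¥106 ≥ min AVC = ¥10, price covers variable cost and the firm should produce.
Solving P = MC: 66 - 72Q + 6Q^2 = 0 ⇒ Q = 1 or 11. On the upward-sloping branch, Q* = 11.
Check: AVC at Q = 11 is ¥18 ≤ P, so revenue covers variable cost.
Profit = P·Q − TC = 106·11 − 739 = ¥427.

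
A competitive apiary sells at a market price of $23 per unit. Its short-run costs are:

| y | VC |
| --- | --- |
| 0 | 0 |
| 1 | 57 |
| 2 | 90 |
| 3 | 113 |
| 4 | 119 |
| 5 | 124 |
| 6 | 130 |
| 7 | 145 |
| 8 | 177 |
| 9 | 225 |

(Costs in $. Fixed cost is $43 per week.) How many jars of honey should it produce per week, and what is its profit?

y = 7; profit = -$27

Tabulate TR − TC: y=0: -43; y=1: -77; y=2: -87; y=3: -87; y=4: -70; y=5: -52; y=6: -35; y=7: -27; y=8: -36; y=9: -61.
Profit is maximized at y = 7. AVC there is 145/7 = $20.71 ≤ P, so producing beats shutting down (which would give -$43).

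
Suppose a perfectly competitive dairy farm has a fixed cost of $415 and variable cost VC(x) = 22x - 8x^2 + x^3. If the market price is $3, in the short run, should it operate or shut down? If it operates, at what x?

Variable cost is VC = 22x - 8x^2 + x^3, so AVC = VC/x = 22 - 8x + x^2 and MC = dTC/dx = 22 - 16x + 3x^2.
The AVC parabola has its vertex at x = 8/2 = 4, where AVC = 22 - 8·4 + 4^2 = $6.
Since P = $3 < min AVC = $6, price fails to cover variable cost at any output.
Shutting down limits the loss to fixed cost, $415.

Shut down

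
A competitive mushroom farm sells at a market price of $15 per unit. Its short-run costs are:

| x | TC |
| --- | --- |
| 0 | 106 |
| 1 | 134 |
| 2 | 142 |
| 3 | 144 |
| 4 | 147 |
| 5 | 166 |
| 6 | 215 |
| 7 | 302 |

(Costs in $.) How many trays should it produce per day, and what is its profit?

Tabulate TR − TC: x=0: -106; x=1: -119; x=2: -112; x=3: -99; x=4: -87; x=5: -91; x=6: -125; x=7: -197.
Profit is maximized at x = 4. AVC there is 41/4 = $10.25 ≤ P, so producing beats shutting down (which would give -$106).

x = 4; profit = -$87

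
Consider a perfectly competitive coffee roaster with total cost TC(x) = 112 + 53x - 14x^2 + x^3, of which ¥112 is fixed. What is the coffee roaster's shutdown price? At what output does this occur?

The firm shuts down when price falls below the minimum of average variable cost. AVC = VC/x = 53 - 14x + x^2.
At the minimum of AVC, MC = AVC. MC = 53 - 28x + 3x^2; setting MC = AVC gives 2x^2 - 14x = 0, so x = 7. min AVC = 4.
For P < ¥4 the firm produces nothing.

¥4 per unit, at x = 7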